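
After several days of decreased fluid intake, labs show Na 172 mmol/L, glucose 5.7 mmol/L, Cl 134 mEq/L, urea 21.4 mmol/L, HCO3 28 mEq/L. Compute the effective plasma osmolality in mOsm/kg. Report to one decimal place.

Effective osmolality excludes urea (freely permeant across cell membranes):
2·Na + glucose
= 2·172 + 5.7
= 344 + 5.7
= 349.7 mOsm/kg

349.7 mOsm/kg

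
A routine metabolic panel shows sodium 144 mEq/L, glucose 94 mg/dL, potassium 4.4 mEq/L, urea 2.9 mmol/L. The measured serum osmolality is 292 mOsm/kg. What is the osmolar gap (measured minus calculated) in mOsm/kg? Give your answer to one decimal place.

Calculated osmolality = 2·Na + glucose/18 + urea
= 2·144 + 94/18 + 2.9
= 288 + 5.22 + 2.90
= 296.12 mOsm/kg ≈ 296.1 mOsm/kg
Osmolar gap = measured − calculated = 292 − 296.1 = -4.1 mOsm/kg

-4.1 mOsm/kg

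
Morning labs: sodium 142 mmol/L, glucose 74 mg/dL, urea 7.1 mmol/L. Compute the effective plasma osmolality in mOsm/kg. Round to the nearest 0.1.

Effective osmolality excludes urea (freely permeant across cell membranes):
2·Na + glucose/18
= 2·142 + 74/18
= 284 + 4.11
= 288.11 mOsm/kg

288.1 mOsm/kg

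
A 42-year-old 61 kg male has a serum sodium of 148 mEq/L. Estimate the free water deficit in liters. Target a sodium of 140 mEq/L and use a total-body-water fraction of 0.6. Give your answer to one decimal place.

TBW = 0.6 · 61 = 36.6 L
Free water deficit = TBW · (Na/140 − 1)
= 36.6 · (148/140 − 1)
= 36.6 · 0.0571
= 2.09 L

2.1 L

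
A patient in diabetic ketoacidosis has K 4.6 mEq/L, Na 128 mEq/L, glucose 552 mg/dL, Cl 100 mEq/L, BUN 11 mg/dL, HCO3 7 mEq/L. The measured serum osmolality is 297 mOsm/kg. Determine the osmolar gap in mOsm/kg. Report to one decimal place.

Calculated osmolality = 2·Na + glucose/18 + BUN/2.8
= 2·128 + 552/18 + 11/2.8
= 256 + 30.67 + 3.93
= 290.6 mOsm/kg ≈ 290.6 mOsm/kg
Osmolar gap = measured − calculated = 297 − 290.6 = 6.4 mOsm/kg

6.4 mOsm/kg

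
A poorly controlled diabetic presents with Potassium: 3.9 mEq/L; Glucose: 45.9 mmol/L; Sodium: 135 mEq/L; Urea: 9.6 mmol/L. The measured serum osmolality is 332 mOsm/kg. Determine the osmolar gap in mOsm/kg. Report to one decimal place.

6.5 mOsm/kg

Calculated osmolality = 2·Na + glucose + urea
= 2·135 + 45.9 + 9.6
= 270 + 45.90 + 9.60
= 325.5 mOsm/kg ≈ 325.5 mOsm/kg
Osmolar gap = measured − calculated = 332 − 325.5 = 6.5 mOsm/kg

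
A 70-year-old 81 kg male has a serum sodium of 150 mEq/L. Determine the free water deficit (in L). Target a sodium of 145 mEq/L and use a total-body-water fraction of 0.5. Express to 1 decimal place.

TBW = 0.5 · 81 = 40.5 L
Free water deficit = TBW · (Na/145 − 1)
= 40.5 · (150/145 − 1)
= 40.5 · 0.0345
= 1.4 L

1.4 L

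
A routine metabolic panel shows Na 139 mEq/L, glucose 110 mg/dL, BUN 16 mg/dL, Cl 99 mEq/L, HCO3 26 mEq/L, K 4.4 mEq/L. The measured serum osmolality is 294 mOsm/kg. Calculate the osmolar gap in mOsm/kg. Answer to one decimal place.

4.2 mOsm/kg

Calculated osmolality = 2·Na + glucose/18 + BUN/2.8
= 2·139 + 110/18 + 16/2.8
= 278 + 6.11 + 5.71
= 289.82 mOsm/kg ≈ 289.8 mOsm/kg
Osmolar gap = measured − calculated = 294 − 289.8 = 4.2 mOsm/kg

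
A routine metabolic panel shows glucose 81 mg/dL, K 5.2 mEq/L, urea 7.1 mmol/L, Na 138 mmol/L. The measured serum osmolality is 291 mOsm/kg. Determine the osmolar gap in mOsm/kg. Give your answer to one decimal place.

Calculated osmolality = 2·Na + glucose/18 + urea
= 2·138 + 81/18 + 7.1
= 276 + 4.50 + 7.10
= 287.6 mOsm/kg ≈ 287.6 mOsm/kg
Osmolar gap = measured − calculated = 291 − 287.6 = 3.4 mOsm/kg

3.4 mOsm/kg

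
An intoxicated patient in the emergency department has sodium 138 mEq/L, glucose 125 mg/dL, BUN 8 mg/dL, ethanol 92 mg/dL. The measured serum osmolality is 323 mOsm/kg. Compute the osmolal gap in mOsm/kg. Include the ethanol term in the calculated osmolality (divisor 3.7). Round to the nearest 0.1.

Calculated osmolality = 2·Na + glucose/18 + BUN/2.8 + ethanol/3.7
= 2·138 + 125/18 + 8/2.8 + 92/3.7
= 276 + 6.94 + 2.86 + 24.86
= 310.66 mOsm/kg ≈ 310.7 mOsm/kg
Osmolar gap = measured − calculated = 323 − 310.7 = 12.3 mOsm/kg

12.3 mOsm/kg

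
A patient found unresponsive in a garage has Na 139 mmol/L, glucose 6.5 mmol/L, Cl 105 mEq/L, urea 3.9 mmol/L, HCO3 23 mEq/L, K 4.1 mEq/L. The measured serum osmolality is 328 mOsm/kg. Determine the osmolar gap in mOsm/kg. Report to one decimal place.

39.6 mOsm/kg

Calculated osmolality = 2·Na + glucose + urea
= 2·139 + 6.5 + 3.9
= 278 + 6.50 + 3.90
= 288.4 mOsm/kg ≈ 288.4 mOsm/kg
Osmolar gap = measured − calculated = 328 − 288.4 = 39.6 mOsm/kg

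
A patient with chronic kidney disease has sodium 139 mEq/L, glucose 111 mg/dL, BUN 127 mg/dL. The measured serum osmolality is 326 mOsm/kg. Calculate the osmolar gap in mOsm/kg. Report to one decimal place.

-3.5 mOsm/kg

Calculated osmolality = 2·Na + glucose/18 + BUN/2.8
= 2·139 + 111/18 + 127/2.8
= 278 + 6.17 + 45.36
= 329.53 mOsm/kg ≈ 329.5 mOsm/kg
Osmolar gap = measured − calculated = 326 − 329.5 = -3.5 mOsm/kg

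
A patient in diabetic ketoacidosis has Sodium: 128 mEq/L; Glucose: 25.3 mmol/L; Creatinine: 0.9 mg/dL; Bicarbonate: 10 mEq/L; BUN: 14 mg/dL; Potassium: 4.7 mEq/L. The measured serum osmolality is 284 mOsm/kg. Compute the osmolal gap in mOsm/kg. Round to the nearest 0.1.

-2.3 mOsm/kg

Calculated osmolality = 2·Na + glucose + BUN/2.8
= 2·128 + 25.3 + 14/2.8
= 256 + 25.30 + 5
= 286.3 mOsm/kg ≈ 286.3 mOsm/kg
Osmolar gap = measured − calculated = 284 − 286.3 = -2.3 mOsm/kg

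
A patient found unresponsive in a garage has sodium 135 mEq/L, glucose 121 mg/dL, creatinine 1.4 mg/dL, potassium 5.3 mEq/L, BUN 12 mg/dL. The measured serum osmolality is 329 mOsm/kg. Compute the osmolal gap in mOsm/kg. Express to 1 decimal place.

Calculated osmolality = 2·Na + glucose/18 + BUN/2.8
= 2·135 + 121/18 + 12/2.8
= 270 + 6.72 + 4.29
= 281.01 mOsm/kg ≈ 281.0 mOsm/kg
Osmolar gap = measured − calculated = 329 − 281.0 = 48.0 mOsm/kg

48.0 mOsm/kg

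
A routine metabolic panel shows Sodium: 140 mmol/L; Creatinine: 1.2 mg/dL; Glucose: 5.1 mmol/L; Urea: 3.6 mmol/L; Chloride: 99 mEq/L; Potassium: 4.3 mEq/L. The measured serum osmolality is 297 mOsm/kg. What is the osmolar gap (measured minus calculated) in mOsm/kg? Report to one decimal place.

Calculated osmolality = 2·Na + glucose + urea
= 2·140 + 5.1 + 3.6
= 280 + 5.10 + 3.60
= 288.7 mOsm/kg ≈ 288.7 mOsm/kg
Osmolar gap = measured − calculated = 297 − 288.7 = 8.3 mOsm/kg

8.3 mOsm/kg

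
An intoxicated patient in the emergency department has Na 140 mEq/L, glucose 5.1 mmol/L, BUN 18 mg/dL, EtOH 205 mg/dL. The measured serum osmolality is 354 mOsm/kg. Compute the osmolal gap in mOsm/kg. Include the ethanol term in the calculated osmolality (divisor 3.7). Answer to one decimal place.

7.1 mOsm/kg

Calculated osmolality = 2·Na + glucose + BUN/2.8 + ethanol/3.7
= 2·140 + 5.1 + 18/2.8 + 205/3.7
= 280 + 5.10 + 6.43 + 55.41
= 346.94 mOsm/kg ≈ 346.9 mOsm/kg
Osmolar gap = measured − calculated = 354 − 346.9 = 7.1 mOsm/kg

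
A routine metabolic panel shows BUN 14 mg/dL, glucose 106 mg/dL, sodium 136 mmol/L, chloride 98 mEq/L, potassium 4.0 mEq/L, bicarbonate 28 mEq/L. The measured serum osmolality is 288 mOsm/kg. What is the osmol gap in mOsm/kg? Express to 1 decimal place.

5.1 mOsm/kg

Calculated osmolality = 2·Na + glucose/18 + BUN/2.8
= 2·136 + 106/18 + 14/2.8
= 272 + 5.89 + 5
= 282.89 mOsm/kg ≈ 282.9 mOsm/kg
Osmolar gap = measured − calculated = 288 − 282.9 = 5.1 mOsm/kg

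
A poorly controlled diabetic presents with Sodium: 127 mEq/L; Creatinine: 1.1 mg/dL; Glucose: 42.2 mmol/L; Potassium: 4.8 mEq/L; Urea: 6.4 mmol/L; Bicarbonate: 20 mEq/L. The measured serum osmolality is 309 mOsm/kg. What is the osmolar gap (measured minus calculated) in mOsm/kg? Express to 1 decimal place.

Calculated osmolality = 2·Na + glucose + urea
= 2·127 + 42.2 + 6.4
= 254 + 42.20 + 6.40
= 302.6 mOsm/kg ≈ 302.6 mOsm/kg
Osmolar gap = measured − calculated = 309 − 302.6 = 6.4 mOsm/kg

6.4 mOsm/kg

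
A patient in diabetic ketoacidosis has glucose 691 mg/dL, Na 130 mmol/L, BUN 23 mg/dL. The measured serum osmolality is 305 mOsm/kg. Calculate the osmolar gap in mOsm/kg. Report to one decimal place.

-1.6 mOsm/kg

Calculated osmolality = 2·Na + glucose/18 + BUN/2.8
= 2·130 + 691/18 + 23/2.8
= 260 + 38.39 + 8.21
= 306.6 mOsm/kg ≈ 306.6 mOsm/kg
Osmolar gap = measured − calculated = 305 − 306.6 = -1.6 mOsm/kg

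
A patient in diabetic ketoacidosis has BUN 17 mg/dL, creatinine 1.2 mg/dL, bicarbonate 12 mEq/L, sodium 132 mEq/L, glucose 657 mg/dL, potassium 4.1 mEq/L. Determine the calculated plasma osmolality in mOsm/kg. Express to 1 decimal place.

Calculated osmolality = 2·Na + glucose/18 + BUN/2.8
= 2·132 + 657/18 + 17/2.8
= 264 + 36.50 + 6.07
= 306.57 mOsm/kg

306.6 mOsm/kg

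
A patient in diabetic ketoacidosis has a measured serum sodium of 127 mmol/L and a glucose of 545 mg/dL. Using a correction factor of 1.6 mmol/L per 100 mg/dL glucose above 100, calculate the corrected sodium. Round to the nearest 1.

134 mmol/L

Corrected Na = measured Na + 1.6 · (glucose − 100)/100
= 127 + 1.6 · (545 − 100)/100
= 127 + 7.1
= 134.1 mmol/L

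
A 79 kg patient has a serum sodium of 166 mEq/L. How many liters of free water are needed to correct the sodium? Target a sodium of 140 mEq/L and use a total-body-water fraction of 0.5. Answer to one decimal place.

7.3 L

TBW = 0.5 · 79 = 39.5 L
Free water deficit = TBW · (Na/140 − 1)
= 39.5 · (166/140 − 1)
= 39.5 · 0.1857
= 7.34 L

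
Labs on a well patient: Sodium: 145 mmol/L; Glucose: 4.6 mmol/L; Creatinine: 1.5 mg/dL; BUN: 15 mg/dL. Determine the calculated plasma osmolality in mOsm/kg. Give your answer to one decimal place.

Calculated osmolality = 2·Na + glucose + BUN/2.8
= 2·145 + 4.6 + 15/2.8
= 290 + 4.60 + 5.36
= 299.96 mOsm/kg

300.0 mOsm/kg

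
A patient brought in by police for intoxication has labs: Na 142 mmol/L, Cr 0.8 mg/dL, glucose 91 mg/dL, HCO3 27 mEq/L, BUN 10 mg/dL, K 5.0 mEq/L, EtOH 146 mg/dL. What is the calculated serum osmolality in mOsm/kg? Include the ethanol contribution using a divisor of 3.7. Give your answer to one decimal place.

332.1 mOsm/kg

Calculated osmolality = 2·Na + glucose/18 + BUN/2.8 + ethanol/3.7
= 2·142 + 91/18 + 10/2.8 + 146/3.7
= 284 + 5.06 + 3.57 + 39.46
= 332.09 mOsm/kg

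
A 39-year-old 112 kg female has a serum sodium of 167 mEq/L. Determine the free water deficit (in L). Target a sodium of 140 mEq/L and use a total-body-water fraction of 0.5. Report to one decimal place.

10.8 L

TBW = 0.5 · 112 = 56 L
Free water deficit = TBW · (Na/140 − 1)
= 56 · (167/140 − 1)
= 56 · 0.1929
= 10.8 L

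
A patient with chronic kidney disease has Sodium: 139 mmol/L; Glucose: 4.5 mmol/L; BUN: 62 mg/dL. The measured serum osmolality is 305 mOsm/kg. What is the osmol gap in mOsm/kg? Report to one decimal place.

Calculated osmolality = 2·Na + glucose + BUN/2.8
= 2·139 + 4.5 + 62/2.8
= 278 + 4.50 + 22.14
= 304.64 mOsm/kg ≈ 304.6 mOsm/kg
Osmolar gap = measured − calculated = 305 − 304.6 = 0.4 mOsm/kg

0.4 mOsm/kg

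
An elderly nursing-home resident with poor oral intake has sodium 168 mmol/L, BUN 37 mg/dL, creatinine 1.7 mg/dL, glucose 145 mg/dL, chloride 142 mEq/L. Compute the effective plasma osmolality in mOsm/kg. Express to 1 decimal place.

Effective osmolality excludes urea (freely permeant across cell membranes):
2·Na + glucose/18
= 2·168 + 145/18
= 336 + 8.06
= 344.06 mOsm/kg

344.1 mOsm/kg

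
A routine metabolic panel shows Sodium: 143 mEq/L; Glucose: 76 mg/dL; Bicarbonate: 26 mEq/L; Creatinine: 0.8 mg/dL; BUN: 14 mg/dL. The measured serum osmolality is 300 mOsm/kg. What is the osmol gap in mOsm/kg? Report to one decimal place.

4.8 mOsm/kg

Calculated osmolality = 2·Na + glucose/18 + BUN/2.8
= 2·143 + 76/18 + 14/2.8
= 286 + 4.22 + 5
= 295.22 mOsm/kg ≈ 295.2 mOsm/kg
Osmolar gap = measured − calculated = 300 − 295.2 = 4.8 mOsm/kg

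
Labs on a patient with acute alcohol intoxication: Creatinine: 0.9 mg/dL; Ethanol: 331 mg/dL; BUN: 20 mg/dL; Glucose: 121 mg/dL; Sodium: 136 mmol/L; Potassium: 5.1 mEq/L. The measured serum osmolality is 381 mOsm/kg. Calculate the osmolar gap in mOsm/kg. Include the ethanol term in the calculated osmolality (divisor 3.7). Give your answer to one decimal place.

5.7 mOsm/kg

Calculated osmolality = 2·Na + glucose/18 + BUN/2.8 + ethanol/3.7
= 2·136 + 121/18 + 20/2.8 + 331/3.7
= 272 + 6.72 + 7.14 + 89.46
= 375.32 mOsm/kg ≈ 375.3 mOsm/kg
Osmolar gap = measured − calculated = 381 − 375.3 = 5.7 mOsm/kg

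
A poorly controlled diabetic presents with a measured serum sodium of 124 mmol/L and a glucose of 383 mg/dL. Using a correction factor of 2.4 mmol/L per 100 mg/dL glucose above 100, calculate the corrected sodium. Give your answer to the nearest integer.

Corrected Na = measured Na + 2.4 · (glucose − 100)/100
= 124 + 2.4 · (383 − 100)/100
= 124 + 6.8
= 130.8 mmol/L

131 mmol/L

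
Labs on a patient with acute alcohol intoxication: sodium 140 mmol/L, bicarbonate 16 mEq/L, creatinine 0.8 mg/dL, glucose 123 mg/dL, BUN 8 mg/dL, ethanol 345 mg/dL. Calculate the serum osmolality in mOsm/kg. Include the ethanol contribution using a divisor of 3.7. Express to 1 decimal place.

382.9 mOsm/kg

Calculated osmolality = 2·Na + glucose/18 + BUN/2.8 + ethanol/3.7
= 2·140 + 123/18 + 8/2.8 + 345/3.7
= 280 + 6.83 + 2.86 + 93.24
= 382.93 mOsm/kg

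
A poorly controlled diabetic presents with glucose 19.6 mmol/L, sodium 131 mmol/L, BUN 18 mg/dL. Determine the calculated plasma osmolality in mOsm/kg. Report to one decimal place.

Calculated osmolality = 2·Na + glucose + BUN/2.8
= 2·131 + 19.6 + 18/2.8
= 262 + 19.60 + 6.43
= 288.03 mOsm/kg

288.0 mOsm/kg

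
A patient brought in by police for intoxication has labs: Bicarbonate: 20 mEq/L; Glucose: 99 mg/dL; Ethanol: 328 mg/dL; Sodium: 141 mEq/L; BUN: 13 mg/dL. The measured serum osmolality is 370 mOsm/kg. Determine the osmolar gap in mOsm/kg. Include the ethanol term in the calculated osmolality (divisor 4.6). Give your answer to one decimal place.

6.6 mOsm/kg

Calculated osmolality = 2·Na + glucose/18 + BUN/2.8 + ethanol/4.6
= 2·141 + 99/18 + 13/2.8 + 328/4.6
= 282 + 5.50 + 4.64 + 71.30
= 363.44 mOsm/kg ≈ 363.4 mOsm/kg
Osmolar gap = measured − calculated = 370 − 363.4 = 6.6 mOsm/kg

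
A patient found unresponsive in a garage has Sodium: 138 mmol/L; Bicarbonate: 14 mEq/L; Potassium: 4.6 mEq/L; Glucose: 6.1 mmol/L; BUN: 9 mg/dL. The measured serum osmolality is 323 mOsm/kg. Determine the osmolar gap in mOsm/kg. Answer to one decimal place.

Calculated osmolality = 2·Na + glucose + BUN/2.8
= 2·138 + 6.1 + 9/2.8
= 276 + 6.10 + 3.21
= 285.31 mOsm/kg ≈ 285.3 mOsm/kg
Osmolar gap = measured − calculated = 323 − 285.3 = 37.7 mOsm/kg

37.7 mOsm/kg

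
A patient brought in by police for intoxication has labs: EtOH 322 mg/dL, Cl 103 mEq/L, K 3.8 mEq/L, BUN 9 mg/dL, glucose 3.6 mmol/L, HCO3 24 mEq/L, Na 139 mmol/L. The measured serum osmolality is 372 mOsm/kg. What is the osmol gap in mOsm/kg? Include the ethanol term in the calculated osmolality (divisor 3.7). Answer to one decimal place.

Calculated osmolality = 2·Na + glucose + BUN/2.8 + ethanol/3.7
= 2·139 + 3.6 + 9/2.8 + 322/3.7
= 278 + 3.60 + 3.21 + 87.03
= 371.84 mOsm/kg ≈ 371.8 mOsm/kg
Osmolar gap = measured − calculated = 372 − 371.8 = 0.2 mOsm/kg

0.2 mOsm/kg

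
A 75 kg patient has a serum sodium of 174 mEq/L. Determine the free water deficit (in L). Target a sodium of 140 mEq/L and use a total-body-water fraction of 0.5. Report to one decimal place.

TBW = 0.5 · 75 = 37.5 L
Free water deficit = TBW · (Na/140 − 1)
= 37.5 · (174/140 − 1)
= 37.5 · 0.2429
= 9.11 L

9.1 L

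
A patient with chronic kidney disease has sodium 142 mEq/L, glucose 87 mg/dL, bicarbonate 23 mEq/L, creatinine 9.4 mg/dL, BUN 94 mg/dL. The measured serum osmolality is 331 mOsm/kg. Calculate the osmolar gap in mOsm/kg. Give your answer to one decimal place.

Calculated osmolality = 2·Na + glucose/18 + BUN/2.8
= 2·142 + 87/18 + 94/2.8
= 284 + 4.83 + 33.57
= 322.4 mOsm/kg ≈ 322.4 mOsm/kg
Osmolar gap = measured − calculated = 331 − 322.4 = 8.6 mOsm/kg

8.6 mOsm/kg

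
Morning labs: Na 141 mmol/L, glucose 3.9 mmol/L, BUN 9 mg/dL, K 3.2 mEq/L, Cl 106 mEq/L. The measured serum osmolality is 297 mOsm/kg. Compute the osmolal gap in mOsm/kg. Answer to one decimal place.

7.9 mOsm/kg

Calculated osmolality = 2·Na + glucose + BUN/2.8
= 2·141 + 3.9 + 9/2.8
= 282 + 3.90 + 3.21
= 289.11 mOsm/kg ≈ 289.1 mOsm/kg
Osmolar gap = measured − calculated = 297 − 289.1 = 7.9 mOsm/kg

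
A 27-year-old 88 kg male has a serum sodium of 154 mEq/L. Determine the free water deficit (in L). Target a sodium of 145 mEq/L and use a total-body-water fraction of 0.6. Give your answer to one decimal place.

TBW = 0.6 · 88 = 52.8 L
Free water deficit = TBW · (Na/145 − 1)
= 52.8 · (154/145 − 1)
= 52.8 · 0.0621
= 3.28 L

3.3 L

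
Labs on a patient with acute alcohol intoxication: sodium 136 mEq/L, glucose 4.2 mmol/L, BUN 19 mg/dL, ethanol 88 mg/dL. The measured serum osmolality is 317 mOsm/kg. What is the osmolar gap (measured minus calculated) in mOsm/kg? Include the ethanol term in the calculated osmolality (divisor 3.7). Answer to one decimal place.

Calculated osmolality = 2·Na + glucose + BUN/2.8 + ethanol/3.7
= 2·136 + 4.2 + 19/2.8 + 88/3.7
= 272 + 4.20 + 6.79 + 23.78
= 306.77 mOsm/kg ≈ 306.8 mOsm/kg
Osmolar gap = measured − calculated = 317 − 306.8 = 10.2 mOsm/kg

10.2 mOsm/kg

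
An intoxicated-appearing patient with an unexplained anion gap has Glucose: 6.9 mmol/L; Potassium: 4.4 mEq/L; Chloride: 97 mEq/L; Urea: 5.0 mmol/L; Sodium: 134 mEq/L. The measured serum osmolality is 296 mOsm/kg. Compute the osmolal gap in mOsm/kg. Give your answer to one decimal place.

Calculated osmolality = 2·Na + glucose + urea
= 2·134 + 6.9 + 5
= 268 + 6.90 + 5
= 279.9 mOsm/kg ≈ 279.9 mOsm/kg
Osmolar gap = measured − calculated = 296 − 279.9 = 16.1 mOsm/kg

16.1 mOsm/kg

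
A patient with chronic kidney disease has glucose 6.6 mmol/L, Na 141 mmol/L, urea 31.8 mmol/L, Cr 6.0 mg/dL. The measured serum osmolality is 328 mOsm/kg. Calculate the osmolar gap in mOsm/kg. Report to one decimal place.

Calculated osmolality = 2·Na + glucose + urea
= 2·141 + 6.6 + 31.8
= 282 + 6.60 + 31.80
= 320.4 mOsm/kg ≈ 320.4 mOsm/kg
Osmolar gap = measured − calculated = 328 − 320.4 = 7.6 mOsm/kg

7.6 mOsm/kg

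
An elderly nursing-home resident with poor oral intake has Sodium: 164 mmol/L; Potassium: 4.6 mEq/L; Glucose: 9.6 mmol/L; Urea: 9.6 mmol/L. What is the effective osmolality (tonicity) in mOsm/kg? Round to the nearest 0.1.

337.6 mOsm/kg

Effective osmolality excludes urea (freely permeant across cell membranes):
2·Na + glucose
= 2·164 + 9.6
= 328 + 9.6
= 337.6 mOsm/kg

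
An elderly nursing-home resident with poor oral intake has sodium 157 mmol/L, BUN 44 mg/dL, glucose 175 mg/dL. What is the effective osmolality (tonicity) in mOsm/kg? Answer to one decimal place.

323.7 mOsm/kg

Effective osmolality excludes urea (freely permeant across cell membranes):
2·Na + glucose/18
= 2·157 + 175/18
= 314 + 9.72
= 323.72 mOsm/kg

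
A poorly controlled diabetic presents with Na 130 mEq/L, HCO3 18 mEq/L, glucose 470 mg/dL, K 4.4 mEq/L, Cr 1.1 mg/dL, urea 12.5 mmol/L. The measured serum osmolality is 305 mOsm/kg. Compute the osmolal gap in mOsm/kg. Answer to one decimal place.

Calculated osmolality = 2·Na + glucose/18 + urea
= 2·130 + 470/18 + 12.5
= 260 + 26.11 + 12.50
= 298.61 mOsm/kg ≈ 298.6 mOsm/kg
Osmolar gap = measured − calculated = 305 − 298.6 = 6.4 mOsm/kg

6.4 mOsm/kg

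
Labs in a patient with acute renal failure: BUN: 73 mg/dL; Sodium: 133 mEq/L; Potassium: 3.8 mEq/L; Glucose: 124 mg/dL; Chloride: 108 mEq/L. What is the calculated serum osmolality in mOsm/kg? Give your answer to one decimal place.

299.0 mOsm/kg

Calculated osmolality = 2·Na + glucose/18 + BUN/2.8
= 2·133 + 124/18 + 73/2.8
= 266 + 6.89 + 26.07
= 298.96 mOsm/kg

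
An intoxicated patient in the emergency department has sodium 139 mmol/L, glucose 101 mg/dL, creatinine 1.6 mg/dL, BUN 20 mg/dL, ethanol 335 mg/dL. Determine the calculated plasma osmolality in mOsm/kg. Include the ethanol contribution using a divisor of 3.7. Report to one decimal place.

381.3 mOsm/kg

Calculated osmolality = 2·Na + glucose/18 + BUN/2.8 + ethanol/3.7
= 2·139 + 101/18 + 20/2.8 + 335/3.7
= 278 + 5.61 + 7.14 + 90.54
= 381.29 mOsm/kg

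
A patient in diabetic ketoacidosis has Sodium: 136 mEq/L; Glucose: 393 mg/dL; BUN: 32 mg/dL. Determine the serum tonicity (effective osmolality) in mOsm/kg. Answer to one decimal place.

Effective osmolality excludes urea (freely permeant across cell membranes):
2·Na + glucose/18
= 2·136 + 393/18
= 272 + 21.83
= 293.83 mOsm/kg

293.8 mOsm/kg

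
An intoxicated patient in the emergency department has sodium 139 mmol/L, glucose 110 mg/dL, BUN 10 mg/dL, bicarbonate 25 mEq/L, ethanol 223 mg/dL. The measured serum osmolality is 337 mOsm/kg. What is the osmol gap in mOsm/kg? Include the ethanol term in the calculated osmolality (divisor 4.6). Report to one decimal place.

Calculated osmolality = 2·Na + glucose/18 + BUN/2.8 + ethanol/4.6
= 2·139 + 110/18 + 10/2.8 + 223/4.6
= 278 + 6.11 + 3.57 + 48.48
= 336.16 mOsm/kg ≈ 336.2 mOsm/kg
Osmolar gap = measured − calculated = 337 − 336.2 = 0.8 mOsm/kg

0.8 mOsm/kg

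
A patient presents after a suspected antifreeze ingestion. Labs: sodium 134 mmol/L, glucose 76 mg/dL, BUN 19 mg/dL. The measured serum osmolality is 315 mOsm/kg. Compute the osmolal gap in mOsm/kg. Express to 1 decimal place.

Calculated osmolality = 2·Na + glucose/18 + BUN/2.8
= 2·134 + 76/18 + 19/2.8
= 268 + 4.22 + 6.79
= 279.01 mOsm/kg ≈ 279.0 mOsm/kg
Osmolar gap = measured − calculated = 315 − 279.0 = 36.0 mOsm/kg

36.0 mOsm/kg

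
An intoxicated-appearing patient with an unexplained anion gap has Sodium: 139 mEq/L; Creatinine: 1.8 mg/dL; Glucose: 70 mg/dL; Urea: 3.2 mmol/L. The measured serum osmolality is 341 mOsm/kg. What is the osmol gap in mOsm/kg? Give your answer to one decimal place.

Calculated osmolality = 2·Na + glucose/18 + urea
= 2·139 + 70/18 + 3.2
= 278 + 3.89 + 3.20
= 285.09 mOsm/kg ≈ 285.1 mOsm/kg
Osmolar gap = measured − calculated = 341 − 285.1 = 55.9 mOsm/kg

55.9 mOsm/kg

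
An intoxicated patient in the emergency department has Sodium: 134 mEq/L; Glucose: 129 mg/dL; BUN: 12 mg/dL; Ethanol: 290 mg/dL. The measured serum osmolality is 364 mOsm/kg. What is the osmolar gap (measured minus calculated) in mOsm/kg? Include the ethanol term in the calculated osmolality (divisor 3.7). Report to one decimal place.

Calculated osmolality = 2·Na + glucose/18 + BUN/2.8 + ethanol/3.7
= 2·134 + 129/18 + 12/2.8 + 290/3.7
= 268 + 7.17 + 4.29 + 78.38
= 357.84 mOsm/kg ≈ 357.8 mOsm/kg
Osmolar gap = measured − calculated = 364 − 357.8 = 6.2 mOsm/kg

6.2 mOsm/kg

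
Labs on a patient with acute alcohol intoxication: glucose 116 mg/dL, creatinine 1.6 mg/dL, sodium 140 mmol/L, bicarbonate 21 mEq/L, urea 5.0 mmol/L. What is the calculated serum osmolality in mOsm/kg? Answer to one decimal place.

291.4 mOsm/kg

Calculated osmolality = 2·Na + glucose/18 + urea
= 2·140 + 116/18 + 5
= 280 + 6.44 + 5
= 291.44 mOsm/kg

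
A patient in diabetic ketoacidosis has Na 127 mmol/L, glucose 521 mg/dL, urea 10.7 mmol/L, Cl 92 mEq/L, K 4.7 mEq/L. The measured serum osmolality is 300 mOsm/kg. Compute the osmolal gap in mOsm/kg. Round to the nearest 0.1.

6.4 mOsm/kg

Calculated osmolality = 2·Na + glucose/18 + urea
= 2·127 + 521/18 + 10.7
= 254 + 28.94 + 10.70
= 293.64 mOsm/kg ≈ 293.6 mOsm/kg
Osmolar gap = measured − calculated = 300 − 293.6 = 6.4 mOsm/kg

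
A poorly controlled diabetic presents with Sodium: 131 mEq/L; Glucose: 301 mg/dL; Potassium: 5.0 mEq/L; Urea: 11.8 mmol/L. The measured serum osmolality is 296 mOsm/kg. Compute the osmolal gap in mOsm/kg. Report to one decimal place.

5.5 mOsm/kg

Calculated osmolality = 2·Na + glucose/18 + urea
= 2·131 + 301/18 + 11.8
= 262 + 16.72 + 11.80
= 290.52 mOsm/kg ≈ 290.5 mOsm/kg
Osmolar gap = measured − calculated = 296 − 290.5 = 5.5 mOsm/kg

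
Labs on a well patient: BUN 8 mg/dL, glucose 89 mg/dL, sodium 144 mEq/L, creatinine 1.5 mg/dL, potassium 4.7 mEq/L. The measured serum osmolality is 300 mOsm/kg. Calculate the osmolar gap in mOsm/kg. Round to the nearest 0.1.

Calculated osmolality = 2·Na + glucose/18 + BUN/2.8
= 2·144 + 89/18 + 8/2.8
= 288 + 4.94 + 2.86
= 295.8 mOsm/kg ≈ 295.8 mOsm/kg
Osmolar gap = measured − calculated = 300 − 295.8 = 4.2 mOsm/kg

4.2 mOsm/kg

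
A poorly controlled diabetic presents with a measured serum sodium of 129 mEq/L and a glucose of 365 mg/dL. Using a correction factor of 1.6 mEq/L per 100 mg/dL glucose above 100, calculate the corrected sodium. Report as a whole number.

133 mEq/L

Corrected Na = measured Na + 1.6 · (glucose − 100)/100
= 129 + 1.6 · (365 − 100)/100
= 129 + 4.2
= 133.2 mEq/L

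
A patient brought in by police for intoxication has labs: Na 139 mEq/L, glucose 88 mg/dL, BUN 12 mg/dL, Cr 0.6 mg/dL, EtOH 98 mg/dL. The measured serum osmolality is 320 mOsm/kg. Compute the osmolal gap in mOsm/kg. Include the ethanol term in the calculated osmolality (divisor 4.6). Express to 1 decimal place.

Calculated osmolality = 2·Na + glucose/18 + BUN/2.8 + ethanol/4.6
= 2·139 + 88/18 + 12/2.8 + 98/4.6
= 278 + 4.89 + 4.29 + 21.30
= 308.48 mOsm/kg ≈ 308.5 mOsm/kg
Osmolar gap = measured − calculated = 320 − 308.5 = 11.5 mOsm/kg

11.5 mOsm/kg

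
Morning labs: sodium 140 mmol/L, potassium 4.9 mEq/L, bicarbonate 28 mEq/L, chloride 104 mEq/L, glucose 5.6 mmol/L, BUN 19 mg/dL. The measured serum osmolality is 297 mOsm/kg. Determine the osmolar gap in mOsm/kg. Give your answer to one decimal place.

4.6 mOsm/kg

Calculated osmolality = 2·Na + glucose + BUN/2.8
= 2·140 + 5.6 + 19/2.8
= 280 + 5.60 + 6.79
= 292.39 mOsm/kg ≈ 292.4 mOsm/kg
Osmolar gap = measured − calculated = 297 − 292.4 = 4.6 mOsm/kg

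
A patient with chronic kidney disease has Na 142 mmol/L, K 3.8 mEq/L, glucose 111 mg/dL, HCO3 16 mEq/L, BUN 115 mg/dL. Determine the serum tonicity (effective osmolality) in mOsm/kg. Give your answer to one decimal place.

290.2 mOsm/kg

Effective osmolality excludes urea (freely permeant across cell membranes):
2·Na + glucose/18
= 2·142 + 111/18
= 284 + 6.17
= 290.17 mOsm/kg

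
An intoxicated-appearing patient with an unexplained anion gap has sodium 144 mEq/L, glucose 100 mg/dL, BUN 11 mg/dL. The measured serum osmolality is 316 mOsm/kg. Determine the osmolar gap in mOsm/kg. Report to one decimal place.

18.5 mOsm/kg

Calculated osmolality = 2·Na + glucose/18 + BUN/2.8
= 2·144 + 100/18 + 11/2.8
= 288 + 5.56 + 3.93
= 297.49 mOsm/kg ≈ 297.5 mOsm/kg
Osmolar gap = measured − calculated = 316 − 297.5 = 18.5 mOsm/kg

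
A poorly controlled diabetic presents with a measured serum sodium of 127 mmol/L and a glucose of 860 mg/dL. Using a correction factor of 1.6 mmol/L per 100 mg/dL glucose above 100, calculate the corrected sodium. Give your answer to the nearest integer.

139 mmol/L

Corrected Na = measured Na + 1.6 · (glucose − 100)/100
= 127 + 1.6 · (860 − 100)/100
= 127 + 12.2
= 139.2 mmol/L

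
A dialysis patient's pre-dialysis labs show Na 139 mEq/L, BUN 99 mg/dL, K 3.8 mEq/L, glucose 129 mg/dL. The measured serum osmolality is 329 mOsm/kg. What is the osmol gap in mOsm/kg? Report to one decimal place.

8.5 mOsm/kg

Calculated osmolality = 2·Na + glucose/18 + BUN/2.8
= 2·139 + 129/18 + 99/2.8
= 278 + 7.17 + 35.36
= 320.53 mOsm/kg ≈ 320.5 mOsm/kg
Osmolar gap = measured − calculated = 329 − 320.5 = 8.5 mOsm/kg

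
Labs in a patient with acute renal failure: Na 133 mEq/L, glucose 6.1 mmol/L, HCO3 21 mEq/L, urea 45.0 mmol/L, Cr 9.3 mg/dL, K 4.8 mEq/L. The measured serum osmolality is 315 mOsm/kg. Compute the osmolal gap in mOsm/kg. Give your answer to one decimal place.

-2.1 mOsm/kg

Calculated osmolality = 2·Na + glucose + urea
= 2·133 + 6.1 + 45
= 266 + 6.10 + 45
= 317.1 mOsm/kg ≈ 317.1 mOsm/kg
Osmolar gap = measured − calculated = 315 − 317.1 = -2.1 mOsm/kg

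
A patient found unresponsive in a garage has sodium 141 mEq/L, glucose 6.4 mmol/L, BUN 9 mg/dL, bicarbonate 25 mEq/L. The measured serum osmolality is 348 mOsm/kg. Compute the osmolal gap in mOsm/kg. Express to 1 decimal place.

56.4 mOsm/kg

Calculated osmolality = 2·Na + glucose + BUN/2.8
= 2·141 + 6.4 + 9/2.8
= 282 + 6.40 + 3.21
= 291.61 mOsm/kg ≈ 291.6 mOsm/kg
Osmolar gap = measured − calculated = 348 − 291.6 = 56.4 mOsm/kg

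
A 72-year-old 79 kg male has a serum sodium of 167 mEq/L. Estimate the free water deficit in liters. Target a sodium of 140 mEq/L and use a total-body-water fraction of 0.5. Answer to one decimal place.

TBW = 0.5 · 79 = 39.5 L
Free water deficit = TBW · (Na/140 − 1)
= 39.5 · (167/140 − 1)
= 39.5 · 0.1929
= 7.62 L

7.6 L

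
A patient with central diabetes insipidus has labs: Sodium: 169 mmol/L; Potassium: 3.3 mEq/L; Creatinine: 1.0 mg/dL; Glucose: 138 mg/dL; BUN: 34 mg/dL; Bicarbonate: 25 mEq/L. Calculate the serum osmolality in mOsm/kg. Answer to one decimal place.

Calculated osmolality = 2·Na + glucose/18 + BUN/2.8
= 2·169 + 138/18 + 34/2.8
= 338 + 7.67 + 12.14
= 357.81 mOsm/kg

357.8 mOsm/kg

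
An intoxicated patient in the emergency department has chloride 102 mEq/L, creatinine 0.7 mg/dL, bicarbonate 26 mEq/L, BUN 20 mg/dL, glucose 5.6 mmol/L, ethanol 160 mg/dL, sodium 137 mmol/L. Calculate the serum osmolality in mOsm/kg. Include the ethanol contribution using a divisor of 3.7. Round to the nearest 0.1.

330.0 mOsm/kg

Calculated osmolality = 2·Na + glucose + BUN/2.8 + ethanol/3.7
= 2·137 + 5.6 + 20/2.8 + 160/3.7
= 274 + 5.60 + 7.14 + 43.24
= 329.98 mOsm/kg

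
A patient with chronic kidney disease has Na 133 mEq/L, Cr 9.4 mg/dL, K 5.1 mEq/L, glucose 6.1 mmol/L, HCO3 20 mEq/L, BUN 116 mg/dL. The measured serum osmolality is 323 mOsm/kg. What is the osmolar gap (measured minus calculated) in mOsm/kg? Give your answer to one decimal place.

Calculated osmolality = 2·Na + glucose + BUN/2.8
= 2·133 + 6.1 + 116/2.8
= 266 + 6.10 + 41.43
= 313.53 mOsm/kg ≈ 313.5 mOsm/kg
Osmolar gap = measured − calculated = 323 − 313.5 = 9.5 mOsm/kg

9.5 mOsm/kg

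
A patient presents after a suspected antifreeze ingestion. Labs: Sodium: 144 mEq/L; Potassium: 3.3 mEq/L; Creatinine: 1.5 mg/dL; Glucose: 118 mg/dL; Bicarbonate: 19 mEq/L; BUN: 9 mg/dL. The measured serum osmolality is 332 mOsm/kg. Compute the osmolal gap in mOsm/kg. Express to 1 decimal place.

34.2 mOsm/kg

Calculated osmolality = 2·Na + glucose/18 + BUN/2.8
= 2·144 + 118/18 + 9/2.8
= 288 + 6.56 + 3.21
= 297.77 mOsm/kg ≈ 297.8 mOsm/kg
Osmolar gap = measured − calculated = 332 − 297.8 = 34.2 mOsm/kg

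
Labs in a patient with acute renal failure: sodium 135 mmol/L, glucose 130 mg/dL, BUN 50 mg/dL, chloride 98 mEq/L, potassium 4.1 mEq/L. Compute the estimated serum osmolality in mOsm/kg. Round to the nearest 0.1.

295.1 mOsm/kg

Calculated osmolality = 2·Na + glucose/18 + BUN/2.8
= 2·135 + 130/18 + 50/2.8
= 270 + 7.22 + 17.86
= 295.08 mOsm/kg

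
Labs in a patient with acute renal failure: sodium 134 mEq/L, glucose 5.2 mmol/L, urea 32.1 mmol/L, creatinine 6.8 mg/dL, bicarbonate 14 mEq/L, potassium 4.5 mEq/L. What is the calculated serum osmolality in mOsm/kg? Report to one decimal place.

Calculated osmolality = 2·Na + glucose + urea
= 2·134 + 5.2 + 32.1
= 268 + 5.20 + 32.10
= 305.3 mOsm/kg

305.3 mOsm/kg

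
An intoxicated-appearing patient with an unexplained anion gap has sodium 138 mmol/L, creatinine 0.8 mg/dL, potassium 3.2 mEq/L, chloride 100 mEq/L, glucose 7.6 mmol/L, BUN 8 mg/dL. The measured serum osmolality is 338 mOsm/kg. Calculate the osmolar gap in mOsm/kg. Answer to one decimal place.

Calculated osmolality = 2·Na + glucose + BUN/2.8
= 2·138 + 7.6 + 8/2.8
= 276 + 7.60 + 2.86
= 286.46 mOsm/kg ≈ 286.5 mOsm/kg
Osmolar gap = measured − calculated = 338 − 286.5 = 51.5 mOsm/kg

51.5 mOsm/kg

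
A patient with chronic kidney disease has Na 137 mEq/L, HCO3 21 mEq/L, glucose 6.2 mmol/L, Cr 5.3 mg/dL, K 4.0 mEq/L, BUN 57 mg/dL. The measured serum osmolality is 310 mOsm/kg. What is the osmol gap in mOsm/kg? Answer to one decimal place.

9.4 mOsm/kg

Calculated osmolality = 2·Na + glucose + BUN/2.8
= 2·137 + 6.2 + 57/2.8
= 274 + 6.20 + 20.36
= 300.56 mOsm/kg ≈ 300.6 mOsm/kg
Osmolar gap = measured − calculated = 310 − 300.6 = 9.4 mOsm/kg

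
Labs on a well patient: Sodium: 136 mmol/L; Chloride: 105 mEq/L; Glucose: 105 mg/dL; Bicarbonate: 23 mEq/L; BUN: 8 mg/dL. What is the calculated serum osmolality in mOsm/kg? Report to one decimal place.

Calculated osmolality = 2·Na + glucose/18 + BUN/2.8
= 2·136 + 105/18 + 8/2.8
= 272 + 5.83 + 2.86
= 280.69 mOsm/kg

280.7 mOsm/kg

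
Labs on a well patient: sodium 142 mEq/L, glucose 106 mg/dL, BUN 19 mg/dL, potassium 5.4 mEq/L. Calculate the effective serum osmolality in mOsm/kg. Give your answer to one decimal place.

Effective osmolality excludes urea (freely permeant across cell membranes):
2·Na + glucose/18
= 2·142 + 106/18
= 284 + 5.89
= 289.89 mOsm/kg

289.9 mOsm/kg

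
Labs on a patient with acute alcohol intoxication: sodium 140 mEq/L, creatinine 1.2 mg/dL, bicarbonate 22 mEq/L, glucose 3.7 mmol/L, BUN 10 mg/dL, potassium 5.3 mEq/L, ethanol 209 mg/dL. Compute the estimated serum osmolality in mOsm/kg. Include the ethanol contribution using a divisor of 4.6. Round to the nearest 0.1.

Calculated osmolality = 2·Na + glucose + BUN/2.8 + ethanol/4.6
= 2·140 + 3.7 + 10/2.8 + 209/4.6
= 280 + 3.70 + 3.57 + 45.43
= 332.7 mOsm/kg

332.7 mOsm/kg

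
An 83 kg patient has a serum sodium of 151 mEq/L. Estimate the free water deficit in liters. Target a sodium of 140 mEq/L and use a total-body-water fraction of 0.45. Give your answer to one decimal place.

TBW = 0.45 · 83 = 37.35 L
Free water deficit = TBW · (Na/140 − 1)
= 37.35 · (151/140 − 1)
= 37.35 · 0.0786
= 2.94 L

2.9 L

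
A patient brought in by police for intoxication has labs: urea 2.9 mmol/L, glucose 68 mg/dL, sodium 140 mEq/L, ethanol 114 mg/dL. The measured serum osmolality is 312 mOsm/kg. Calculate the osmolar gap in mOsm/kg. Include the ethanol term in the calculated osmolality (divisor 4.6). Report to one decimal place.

0.5 mOsm/kg

Calculated osmolality = 2·Na + glucose/18 + urea + ethanol/4.6
= 2·140 + 68/18 + 2.9 + 114/4.6
= 280 + 3.78 + 2.90 + 24.78
= 311.46 mOsm/kg ≈ 311.5 mOsm/kg
Osmolar gap = measured − calculated = 312 − 311.5 = 0.5 mOsm/kg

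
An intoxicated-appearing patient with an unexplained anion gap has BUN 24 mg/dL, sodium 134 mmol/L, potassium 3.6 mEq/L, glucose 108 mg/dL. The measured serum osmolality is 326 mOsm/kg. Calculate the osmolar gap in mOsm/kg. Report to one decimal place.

43.4 mOsm/kg

Calculated osmolality = 2·Na + glucose/18 + BUN/2.8
= 2·134 + 108/18 + 24/2.8
= 268 + 6 + 8.57
= 282.57 mOsm/kg ≈ 282.6 mOsm/kg
Osmolar gap = measured − calculated = 326 − 282.6 = 43.4 mOsm/kg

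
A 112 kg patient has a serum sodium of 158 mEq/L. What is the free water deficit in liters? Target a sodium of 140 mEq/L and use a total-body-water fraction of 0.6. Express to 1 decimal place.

8.6 L

TBW = 0.6 · 112 = 67.2 L
Free water deficit = TBW · (Na/140 − 1)
= 67.2 · (158/140 − 1)
= 67.2 · 0.1286
= 8.64 L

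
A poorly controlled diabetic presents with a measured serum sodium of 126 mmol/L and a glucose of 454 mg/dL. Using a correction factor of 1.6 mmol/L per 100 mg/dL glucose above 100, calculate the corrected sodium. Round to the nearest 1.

Corrected Na = measured Na + 1.6 · (glucose − 100)/100
= 126 + 1.6 · (454 − 100)/100
= 126 + 5.7
= 131.7 mmol/L

132 mmol/L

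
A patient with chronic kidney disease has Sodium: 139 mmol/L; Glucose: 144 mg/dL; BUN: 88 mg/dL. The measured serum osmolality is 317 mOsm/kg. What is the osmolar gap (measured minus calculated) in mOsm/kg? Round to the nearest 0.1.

-0.4 mOsm/kg

Calculated osmolality = 2·Na + glucose/18 + BUN/2.8
= 2·139 + 144/18 + 88/2.8
= 278 + 8 + 31.43
= 317.43 mOsm/kg ≈ 317.4 mOsm/kg
Osmolar gap = measured − calculated = 317 − 317.4 = -0.4 mOsm/kg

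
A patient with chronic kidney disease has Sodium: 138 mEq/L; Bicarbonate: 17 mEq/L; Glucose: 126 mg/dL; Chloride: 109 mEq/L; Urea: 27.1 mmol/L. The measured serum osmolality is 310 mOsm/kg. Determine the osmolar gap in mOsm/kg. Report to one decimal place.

-0.1 mOsm/kg

Calculated osmolality = 2·Na + glucose/18 + urea
= 2·138 + 126/18 + 27.1
= 276 + 7 + 27.10
= 310.1 mOsm/kg ≈ 310.1 mOsm/kg
Osmolar gap = measured − calculated = 310 − 310.1 = -0.1 mOsm/kg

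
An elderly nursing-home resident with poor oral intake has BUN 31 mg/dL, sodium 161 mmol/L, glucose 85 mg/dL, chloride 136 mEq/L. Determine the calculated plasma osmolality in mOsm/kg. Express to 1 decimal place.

337.8 mOsm/kg

Calculated osmolality = 2·Na + glucose/18 + BUN/2.8
= 2·161 + 85/18 + 31/2.8
= 322 + 4.72 + 11.07
= 337.79 mOsm/kg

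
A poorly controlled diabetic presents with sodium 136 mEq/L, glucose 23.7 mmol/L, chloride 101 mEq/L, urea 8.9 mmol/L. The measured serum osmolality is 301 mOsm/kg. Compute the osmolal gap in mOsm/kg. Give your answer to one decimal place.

-3.6 mOsm/kg

Calculated osmolality = 2·Na + glucose + urea
= 2·136 + 23.7 + 8.9
= 272 + 23.70 + 8.90
= 304.6 mOsm/kg ≈ 304.6 mOsm/kg
Osmolar gap = measured − calculated = 301 − 304.6 = -3.6 mOsm/kg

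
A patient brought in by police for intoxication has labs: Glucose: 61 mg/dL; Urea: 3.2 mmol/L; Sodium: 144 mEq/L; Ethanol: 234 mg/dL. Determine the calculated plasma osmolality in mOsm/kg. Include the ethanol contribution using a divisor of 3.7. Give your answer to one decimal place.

Calculated osmolality = 2·Na + glucose/18 + urea + ethanol/3.7
= 2·144 + 61/18 + 3.2 + 234/3.7
= 288 + 3.39 + 3.20 + 63.24
= 357.83 mOsm/kg

357.8 mOsm/kg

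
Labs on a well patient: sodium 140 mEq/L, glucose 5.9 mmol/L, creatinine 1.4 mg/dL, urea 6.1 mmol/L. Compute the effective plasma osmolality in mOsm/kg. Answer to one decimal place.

Effective osmolality excludes urea (freely permeant across cell membranes):
2·Na + glucose
= 2·140 + 5.9
= 280 + 5.9
= 285.9 mOsm/kg

285.9 mOsm/kg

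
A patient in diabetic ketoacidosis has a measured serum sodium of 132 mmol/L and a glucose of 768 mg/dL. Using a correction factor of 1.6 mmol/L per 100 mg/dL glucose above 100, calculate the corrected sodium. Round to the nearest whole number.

143 mmol/L

Corrected Na = measured Na + 1.6 · (glucose − 100)/100
= 132 + 1.6 · (768 − 100)/100
= 132 + 10.7
= 142.7 mmol/L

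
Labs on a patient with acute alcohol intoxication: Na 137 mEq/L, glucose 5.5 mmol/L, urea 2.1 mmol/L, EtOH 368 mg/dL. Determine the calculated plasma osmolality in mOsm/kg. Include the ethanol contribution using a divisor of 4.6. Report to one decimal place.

Calculated osmolality = 2·Na + glucose + urea + ethanol/4.6
= 2·137 + 5.5 + 2.1 + 368/4.6
= 274 + 5.50 + 2.10 + 80
= 361.6 mOsm/kg

361.6 mOsm/kg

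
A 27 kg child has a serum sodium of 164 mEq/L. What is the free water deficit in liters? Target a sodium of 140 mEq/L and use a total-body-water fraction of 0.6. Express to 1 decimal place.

2.8 L

TBW = 0.6 · 27 = 16.2 L
Free water deficit = TBW · (Na/140 − 1)
= 16.2 · (164/140 − 1)
= 16.2 · 0.1714
= 2.78 L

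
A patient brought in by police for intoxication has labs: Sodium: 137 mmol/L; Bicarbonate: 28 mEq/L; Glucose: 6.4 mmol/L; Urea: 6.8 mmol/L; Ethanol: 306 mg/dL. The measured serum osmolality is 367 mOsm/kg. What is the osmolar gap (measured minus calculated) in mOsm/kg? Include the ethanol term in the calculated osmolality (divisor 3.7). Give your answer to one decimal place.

-2.9 mOsm/kg

Calculated osmolality = 2·Na + glucose + urea + ethanol/3.7
= 2·137 + 6.4 + 6.8 + 306/3.7
= 274 + 6.40 + 6.80 + 82.70
= 369.9 mOsm/kg ≈ 369.9 mOsm/kg
Osmolar gap = measured − calculated = 367 − 369.9 = -2.9 mOsm/kg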